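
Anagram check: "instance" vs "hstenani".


Word 1: "instance" → sorted: aceinnst
Word 2: "hstenani" → sorted: aehinnst
Same letters? aceinnst != aehinnst
Anagram = No


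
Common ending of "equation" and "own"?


Word 1: "equation"
Word 2: "own"
Comparing from end:
  Pos -1: 'n' == 'n'
  Pos -2: 'o' != 'w' (stop)
LCS = "n" (length 1)


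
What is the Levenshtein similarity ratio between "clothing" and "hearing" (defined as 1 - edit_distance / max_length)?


Word 1: "clothing" (length 8)
Word 2: "hearing" (length 7)
One optimal edit sequence:
  1. delete 'c'  (+1)
  2. substitute 'l' -> 'h'  (+1)
  3. substitute 'o' -> 'e'  (+1)
  4. substitute 't' -> 'a'  (+1)
  5. substitute 'h' -> 'r'  (+1)
  6. keep 'i'
  7. keep 'n'
  8. keep 'g'
Edit distance = 5
Max length = max(8, 7) = 8
Similarity = 1 - 5/8
= 0.3750


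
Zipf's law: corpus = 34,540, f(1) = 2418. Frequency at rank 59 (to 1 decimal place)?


Zipf's law: f(r) = f(1) / r
f(1) = 2418
f(59) = 2418 / 59
= 41.0 occurrences


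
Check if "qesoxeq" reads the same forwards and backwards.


Word: "qesoxeq"
Reversed: "qexoseq"
Forward == Backward? qesoxeq != qexoseq
Palindrome = No


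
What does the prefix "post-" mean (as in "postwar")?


Prefix: post-
Example: postwar (post- + war)
Meaning = after


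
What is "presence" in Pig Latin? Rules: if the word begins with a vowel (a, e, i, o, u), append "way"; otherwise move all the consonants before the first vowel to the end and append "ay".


Word: "presence"
Starts with consonant(s) → move to end, add 'ay'
Consonant cluster: "pr"
Pig Latin = "esencepray"


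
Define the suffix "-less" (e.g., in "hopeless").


Suffix: -less
Example: hopeless = hope + -less
Meaning = without


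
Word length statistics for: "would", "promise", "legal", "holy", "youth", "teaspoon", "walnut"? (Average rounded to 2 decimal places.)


Lengths: "would"=5, "promise"=7, "legal"=5, "holy"=4, "youth"=5, "teaspoon"=8, "walnut"=6
Sum = 40, Count = 7
Average = 40/7 = 5.71
= avg=5.71, min=4, max=8


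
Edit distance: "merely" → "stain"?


Word 1: "merely" (length 6)
Word 2: "stain" (length 5)
One optimal edit sequence (insert/delete/substitute each cost 1):
  1. delete 'm'  (+1)
  2. substitute 'e' -> 's'  (+1)
  3. substitute 'r' -> 't'  (+1)
  4. substitute 'e' -> 'a'  (+1)
  5. substitute 'l' -> 'i'  (+1)
  6. substitute 'y' -> 'n'  (+1)
Total edit operations: 6
Edit distance = 6


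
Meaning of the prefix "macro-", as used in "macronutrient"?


Prefix: macro-
Example: macronutrient = macro- + nutrient
Meaning = large


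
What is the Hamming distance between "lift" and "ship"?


Comparing character by character (same length = 4):
  Pos 0: 'l' vs 's' !=
  Pos 1: 'i' vs 'h' !=
  Pos 2: 'f' vs 'i' !=
  Pos 3: 't' vs 'p' !=
Hamming distance = 4


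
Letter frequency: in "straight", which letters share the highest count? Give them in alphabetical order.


Word: "straight"
Letter counts:
  'a': 1
  'g': 1
  'h': 1
  'i': 1
  'r': 1
  's': 1
  't': 2
Maximum count = 2
Most frequent = 't' (2 times each)


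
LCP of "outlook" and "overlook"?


Word 1: "outlook"
Word 2: "overlook"
Comparing from start:
  Pos 0: 'o' == 'o'
  Pos 1: 'u' != 'v' (stop)
LCP = "o" (length 1)


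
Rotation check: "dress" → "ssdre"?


Word: "dress", Candidate: "ssdre"
Method: check if candidate is substring of word+word
"dressdress" contains "ssdre"? Yes
Is rotation = Yes


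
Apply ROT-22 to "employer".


Word: "employer"
Shift: 22
Each letter → (letter + shift) mod 26:
  'e' (4) + 22 = 0 → 'a'
  'm' (12) + 22 = 8 → 'i'
  'p' (15) + 22 = 11 → 'l'
  'l' (11) + 22 = 7 → 'h'
  'o' (14) + 22 = 10 → 'k'
  'y' (24) + 22 = 20 → 'u'
  'e' (4) + 22 = 0 → 'a'
  'r' (17) + 22 = 13 → 'n'
Result = "ailhkuan"


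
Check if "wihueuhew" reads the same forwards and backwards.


Word: "wihueuhew"
Reversed: "wehueuhiw"
Forward == Backward? wihueuhew != wehueuhiw
Palindrome = No


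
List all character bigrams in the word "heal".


Word: "heal" (length 4)
Number of bigrams = 4 - 2 + 1 = 3
  Position 0: "he"
  Position 1: "ea"
  Position 2: "al"
Bigrams = "he", "ea", "al"


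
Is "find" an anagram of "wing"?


Word 1: "wing" → sorted: ginw
Word 2: "find" → sorted: dfin
Same letters? ginw != dfin
Anagram = No


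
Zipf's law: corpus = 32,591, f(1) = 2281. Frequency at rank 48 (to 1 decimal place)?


Zipf's law: f(r) = f(1) / r
f(1) = 2281
f(48) = 2281 / 48
= 47.5 occurrences


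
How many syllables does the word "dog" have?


Word: "dog"
Syllable breakdown: dog
Counting: 1 part
= 1 syllable


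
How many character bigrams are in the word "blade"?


Word: "blade" (length 5)
Number of 2-grams = length - 2 + 1 = 5 - 2 + 1
= 4


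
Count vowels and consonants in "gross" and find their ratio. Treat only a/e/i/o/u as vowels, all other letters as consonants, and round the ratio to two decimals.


Word: "gross"
Vowels (a,e,i,o,u): 1
Consonants: 4
Ratio = 1/4
= 0.25


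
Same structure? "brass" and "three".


Pattern of "brass": [0, 1, 2, 3, 3]
Pattern of "three": [0, 1, 2, 3, 3]
Patterns match
Same pattern = Yes


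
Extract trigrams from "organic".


Word: "organic" (length 7)
Number of trigrams = 7 - 3 + 1 = 5
  Position 0: "org"
  Position 1: "rga"
  Position 2: "gan"
  Position 3: "ani"
  Position 4: "nic"
Trigrams = "org", "rga", "gan", "ani", "nic"


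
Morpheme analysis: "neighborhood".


Word: "neighborhood"
Morphemes: neighbor + -hood
Each morpheme carries meaning
= 2 morphemes


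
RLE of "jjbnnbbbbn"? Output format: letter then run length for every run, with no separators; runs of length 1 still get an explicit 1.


String: "jjbnnbbbbn"
Scanning for consecutive runs:
  'j' x 2
  'b' x 1
  'n' x 2
  'b' x 4
  'n' x 1
RLE = "j2b1n2b4n1"


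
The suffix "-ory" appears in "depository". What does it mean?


Suffix: -ory
Example: depository = deposit + -ory
Meaning = relating to / place for


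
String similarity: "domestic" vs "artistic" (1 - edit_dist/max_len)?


Word 1: "domestic" (length 8)
Word 2: "artistic" (length 8)
One optimal edit sequence:
  1. substitute 'd' -> 'a'  (+1)
  2. substitute 'o' -> 'r'  (+1)
  3. substitute 'm' -> 't'  (+1)
  4. substitute 'e' -> 'i'  (+1)
  5. keep 's'
  6. keep 't'
  7. keep 'i'
  8. keep 'c'
Edit distance = 4
Max length = max(8, 8) = 8
Similarity = 1 - 4/8
= 0.5000


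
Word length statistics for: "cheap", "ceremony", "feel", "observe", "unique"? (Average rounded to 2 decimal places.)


Lengths: "cheap"=5, "ceremony"=8, "feel"=4, "observe"=7, "unique"=6
Sum = 30, Count = 5
Average = 30/5 = 6.00
= avg=6.00, min=4, max=8


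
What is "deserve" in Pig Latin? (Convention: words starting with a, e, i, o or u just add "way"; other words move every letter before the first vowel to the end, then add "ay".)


Word: "deserve"
Starts with consonant(s) → move to end, add 'ay'
Consonant cluster: "d"
Pig Latin = "eserveday"


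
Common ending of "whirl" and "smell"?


Word 1: "whirl"
Word 2: "smell"
Comparing from end:
  Pos -1: 'l' == 'l'
  Pos -2: 'r' != 'l' (stop)
LCS = "l" (length 1)


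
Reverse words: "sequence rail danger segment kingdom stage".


Original: "sequence rail danger segment kingdom stage"
Words (1..n): sequence | rail | danger | segment | kingdom | stage
Reversed (n..1): stage | kingdom | segment | danger | rail | sequence
Result = "stage kingdom segment danger rail sequence"


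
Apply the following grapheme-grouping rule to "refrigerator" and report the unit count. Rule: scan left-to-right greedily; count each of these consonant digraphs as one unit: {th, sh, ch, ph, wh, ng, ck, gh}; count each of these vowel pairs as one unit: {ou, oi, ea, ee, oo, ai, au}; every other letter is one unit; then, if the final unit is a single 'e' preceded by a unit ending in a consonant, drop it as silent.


Word: "refrigerator" (12 letters)
Left-to-right scan:
  1. 'r' (letter)
  2. 'e' (letter)
  3. 'f' (letter)
  4. 'r' (letter)
  5. 'i' (letter)
  6. 'g' (letter)
  7. 'e' (letter)
  8. 'r' (letter)
  9. 'a' (letter)
  10. 't' (letter)
  11. 'o' (letter)
  12. 'r' (letter)
Units from scan: 12
Sound units = 12 units


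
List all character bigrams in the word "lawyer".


Word: "lawyer" (length 6)
Number of bigrams = 6 - 2 + 1 = 5
  Position 0: "la"
  Position 1: "aw"
  Position 2: "wy"
  Position 3: "ye"
  Position 4: "er"
Bigrams = "la", "aw", "wy", "ye", "er"


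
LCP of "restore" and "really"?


Word 1: "restore"
Word 2: "really"
Comparing from start:
  Pos 0: 'r' == 'r'
  Pos 1: 'e' == 'e'
  Pos 2: 's' != 'a' (stop)
LCP = "re" (length 2)


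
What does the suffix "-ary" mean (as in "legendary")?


Suffix: -ary
Example: legendary (legend + -ary)
Meaning = relating to


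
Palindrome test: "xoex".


Word: "xoex"
Reversed: "xeox"
Forward == Backward? xoex != xeox
Palindrome = No


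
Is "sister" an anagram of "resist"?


Word 1: "resist" → sorted: eirsst
Word 2: "sister" → sorted: eirsst
Same letters? eirsst == eirsst
Anagram = Yes


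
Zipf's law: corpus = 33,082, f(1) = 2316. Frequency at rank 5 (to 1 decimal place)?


Zipf's law: f(r) = f(1) / r
f(1) = 2316
f(5) = 2316 / 5
= 463.2 occurrences


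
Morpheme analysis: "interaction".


Word: "interaction"
Morphemes: inter- / act / -ion
Each morpheme carries meaning
= 3 morphemes


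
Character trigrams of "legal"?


Word: "legal" (length 5)
Number of trigrams = 5 - 3 + 1 = 3
  Position 0: "leg"
  Position 1: "ega"
  Position 2: "gal"
Trigrams = "leg", "ega", "gal"


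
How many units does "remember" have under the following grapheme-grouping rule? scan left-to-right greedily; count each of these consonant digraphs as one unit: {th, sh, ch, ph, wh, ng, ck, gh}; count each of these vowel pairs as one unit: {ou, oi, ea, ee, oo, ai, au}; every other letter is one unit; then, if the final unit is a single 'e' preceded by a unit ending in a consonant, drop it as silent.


Word: "remember" (8 letters)
Left-to-right scan:
  1. 'r' (letter)
  2. 'e' (letter)
  3. 'm' (letter)
  4. 'e' (letter)
  5. 'm' (letter)
  6. 'b' (letter)
  7. 'e' (letter)
  8. 'r' (letter)
Units from scan: 8
Sound units = 8 units


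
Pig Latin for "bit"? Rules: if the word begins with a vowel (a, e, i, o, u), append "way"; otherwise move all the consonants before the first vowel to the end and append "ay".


Word: "bit"
Starts with consonant(s) → move to end, add 'ay'
Consonant cluster: "b"
Pig Latin = "itbay"


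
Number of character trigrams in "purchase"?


Word: "purchase" (length 8)
Number of 3-grams = length - 3 + 1 = 8 - 3 + 1
= 6


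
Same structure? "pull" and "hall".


Pattern of "pull": [0, 1, 2, 2]
Pattern of "hall": [0, 1, 2, 2]
Patterns match
Same pattern = Yes


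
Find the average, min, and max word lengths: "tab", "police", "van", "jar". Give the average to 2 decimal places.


Lengths: "tab"=3, "police"=6, "van"=3, "jar"=3
Sum = 15, Count = 4
Average = 15/4 = 3.75
= avg=3.75, min=3, max=6


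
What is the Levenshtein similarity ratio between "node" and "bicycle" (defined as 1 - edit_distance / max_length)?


Word 1: "node" (length 4)
Word 2: "bicycle" (length 7)
One optimal edit sequence:
  1. insert 'b'  (+1)
  2. insert 'i'  (+1)
  3. insert 'c'  (+1)
  4. substitute 'n' -> 'y'  (+1)
  5. substitute 'o' -> 'c'  (+1)
  6. substitute 'd' -> 'l'  (+1)
  7. keep 'e'
Edit distance = 6
Max length = max(4, 7) = 7
Similarity = 1 - 6/7
= 0.1429


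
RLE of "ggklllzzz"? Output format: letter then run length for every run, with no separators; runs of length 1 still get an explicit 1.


String: "ggklllzzz"
Scanning for consecutive runs:
  'g' x 2
  'k' x 1
  'l' x 3
  'z' x 3
RLE = "g2k1l3z3"


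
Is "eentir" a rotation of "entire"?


Word: "entire", Candidate: "eentir"
Method: check if candidate is substring of word+word
"entireentire" contains "eentir"? Yes
Is rotation = Yes


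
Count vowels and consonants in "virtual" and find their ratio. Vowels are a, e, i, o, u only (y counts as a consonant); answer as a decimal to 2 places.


Word: "virtual"
Vowels (a,e,i,o,u): 3
Consonants: 4
Ratio = 3/4
= 0.75


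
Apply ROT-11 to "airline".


Word: "airline"
Shift: 11
Each letter → (letter + shift) mod 26:
  'a' (0) + 11 = 11 → 'l'
  'i' (8) + 11 = 19 → 't'
  'r' (17) + 11 = 2 → 'c'
  'l' (11) + 11 = 22 → 'w'
  'i' (8) + 11 = 19 → 't'
  'n' (13) + 11 = 24 → 'y'
  'e' (4) + 11 = 15 → 'p'
Result = "ltcwtyp"


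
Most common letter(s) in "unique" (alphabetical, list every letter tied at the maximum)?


Word: "unique"
Letter counts:
  'e': 1
  'i': 1
  'n': 1
  'q': 1
  'u': 2
Maximum count = 2
Most frequent = 'u' (2 times each)


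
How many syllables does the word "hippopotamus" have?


Word: "hippopotamus"
Syllable breakdown: hip-po-pot-a-mus
Counting: 5 parts
= 5 syllables


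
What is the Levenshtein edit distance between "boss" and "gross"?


Word 1: "boss" (length 4)
Word 2: "gross" (length 5)
One optimal edit sequence (insert/delete/substitute each cost 1):
  1. insert 'g'  (+1)
  2. substitute 'b' -> 'r'  (+1)
  3. keep 'o'
  4. keep 's'
  5. keep 's'
Total edit operations: 2
Edit distance = 2


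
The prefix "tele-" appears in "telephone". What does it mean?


Prefix: tele-
Example: telephone = tele- + phone
Meaning = distant


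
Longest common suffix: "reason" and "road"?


Word 1: "reason"
Word 2: "road"
Comparing from end:
  Pos -1: 'n' != 'd' (stop)
LCS = "" (length 0)


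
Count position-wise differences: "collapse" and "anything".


Comparing character by character (same length = 8):
  Pos 0: 'c' vs 'a' !=
  Pos 1: 'o' vs 'n' !=
  Pos 2: 'l' vs 'y' !=
  Pos 3: 'l' vs 't' !=
  Pos 4: 'a' vs 'h' !=
  Pos 5: 'p' vs 'i' !=
  Pos 6: 's' vs 'n' !=
  Pos 7: 'e' vs 'g' !=
Hamming distance = 8


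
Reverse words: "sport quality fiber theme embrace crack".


Original: "sport quality fiber theme embrace crack"
Words (1..n): sport | quality | fiber | theme | embrace | crack
Reversed (n..1): crack | embrace | theme | fiber | quality | sport
Result = "crack embrace theme fiber quality sport"


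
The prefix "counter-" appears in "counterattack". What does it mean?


Prefix: counter-
Example: counterattack (counter- + attack)
Meaning = against / opposite


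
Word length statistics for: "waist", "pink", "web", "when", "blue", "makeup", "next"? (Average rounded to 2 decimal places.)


Lengths: "waist"=5, "pink"=4, "web"=3, "when"=4, "blue"=4, "makeup"=6, "next"=4
Sum = 30, Count = 7
Average = 30/7 = 4.29
= avg=4.29, min=3, max=6


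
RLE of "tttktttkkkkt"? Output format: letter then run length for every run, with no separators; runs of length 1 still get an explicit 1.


String: "tttktttkkkkt"
Scanning for consecutive runs:
  't' x 3
  'k' x 1
  't' x 3
  'k' x 4
  't' x 1
RLE = "t3k1t3k4t1"


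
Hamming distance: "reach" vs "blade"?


Comparing character by character (same length = 5):
  Pos 0: 'r' vs 'b' !=
  Pos 1: 'e' vs 'l' !=
  Pos 2: 'a' vs 'a' =
  Pos 3: 'c' vs 'd' !=
  Pos 4: 'h' vs 'e' !=
Hamming distance = 4


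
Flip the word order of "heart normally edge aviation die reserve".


Original: "heart normally edge aviation die reserve"
Words (1..n): heart | normally | edge | aviation | die | reserve
Reversed (n..1): reserve | die | aviation | edge | normally | heart
Result = "reserve die aviation edge normally heart"


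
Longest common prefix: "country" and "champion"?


Word 1: "country"
Word 2: "champion"
Comparing from start:
  Pos 0: 'c' == 'c'
  Pos 1: 'o' != 'h' (stop)
LCP = "c" (length 1)


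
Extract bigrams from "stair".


Word: "stair" (length 5)
Number of bigrams = 5 - 2 + 1 = 4
  Position 0: "st"
  Position 1: "ta"
  Position 2: "ai"
  Position 3: "ir"
Bigrams = "st", "ta", "ai", "ir"


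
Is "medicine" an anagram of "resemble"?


Word 1: "resemble" → sorted: beeelmrs
Word 2: "medicine" → sorted: cdeeiimn
Same letters? beeelmrs != cdeeiimn
Anagram = No


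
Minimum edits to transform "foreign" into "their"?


Word 1: "foreign" (length 7)
Word 2: "their" (length 5)
One optimal edit sequence (insert/delete/substitute each cost 1):
  1. delete 'f'  (+1)
  2. substitute 'o' -> 't'  (+1)
  3. substitute 'r' -> 'h'  (+1)
  4. keep 'e'
  5. keep 'i'
  6. delete 'g'  (+1)
  7. substitute 'n' -> 'r'  (+1)
Total edit operations: 5
Edit distance = 5


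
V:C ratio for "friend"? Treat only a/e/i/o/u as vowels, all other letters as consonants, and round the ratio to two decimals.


Word: "friend"
Vowels (a,e,i,o,u): 2
Consonants: 4
Ratio = 2/4
= 0.50


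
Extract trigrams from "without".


Word: "without" (length 7)
Number of trigrams = 7 - 3 + 1 = 5
  Position 0: "wit"
  Position 1: "ith"
  Position 2: "tho"
  Position 3: "hou"
  Position 4: "out"
Trigrams = "wit", "ith", "tho", "hou", "out"


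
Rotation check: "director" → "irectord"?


Word: "director", Candidate: "irectord"
Method: check if candidate is substring of word+word
"directordirector" contains "irectord"? Yes
Is rotation = Yes


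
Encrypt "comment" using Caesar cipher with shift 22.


Word: "comment"
Shift: 22
Each letter → (letter + shift) mod 26:
  'c' (2) + 22 = 24 → 'y'
  'o' (14) + 22 = 10 → 'k'
  'm' (12) + 22 = 8 → 'i'
  'm' (12) + 22 = 8 → 'i'
  'e' (4) + 22 = 0 → 'a'
  'n' (13) + 22 = 9 → 'j'
  't' (19) + 22 = 15 → 'p'
Result = "ykiiajp"


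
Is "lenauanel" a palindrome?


Word: "lenauanel"
Reversed: "lenauanel"
Forward == Backward? lenauanel == lenauanel
Palindrome = Yes


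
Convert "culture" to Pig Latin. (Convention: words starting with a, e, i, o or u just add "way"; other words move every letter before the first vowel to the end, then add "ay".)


Word: "culture"
Starts with consonant(s) → move to end, add 'ay'
Consonant cluster: "c"
Pig Latin = "ulturecay"


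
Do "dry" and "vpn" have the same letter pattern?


Pattern of "dry": [0, 1, 2]
Pattern of "vpn": [0, 1, 2]
Patterns match
Same pattern = Yes


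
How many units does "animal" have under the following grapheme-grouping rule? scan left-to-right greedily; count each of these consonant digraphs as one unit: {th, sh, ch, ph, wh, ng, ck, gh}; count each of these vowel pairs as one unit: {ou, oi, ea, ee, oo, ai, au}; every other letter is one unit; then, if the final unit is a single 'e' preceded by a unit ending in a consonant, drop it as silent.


Word: "animal" (6 letters)
Left-to-right scan:
  1. 'a' (letter)
  2. 'n' (letter)
  3. 'i' (letter)
  4. 'm' (letter)
  5. 'a' (letter)
  6. 'l' (letter)
Units from scan: 6
Sound units = 6 units


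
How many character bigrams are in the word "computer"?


Word: "computer" (length 8)
Number of 2-grams = length - 2 + 1 = 8 - 2 + 1
= 7


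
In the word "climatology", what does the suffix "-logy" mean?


Suffix: -logy
Example: climatology = climate + -logy, with a spelling change
Meaning = study of


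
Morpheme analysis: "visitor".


Word: "visitor"
Morphemes: visit | -or
Each morpheme carries meaning
= 2 morphemes


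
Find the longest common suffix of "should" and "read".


Word 1: "should"
Word 2: "read"
Comparing from end:
  Pos -1: 'd' == 'd'
  Pos -2: 'l' != 'a' (stop)
LCS = "d" (length 1)


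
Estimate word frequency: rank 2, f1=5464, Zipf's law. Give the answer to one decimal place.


Zipf's law: f(r) = f(1) / r
f(1) = 5464
f(2) = 5464 / 2
= 2732.0 occurrences


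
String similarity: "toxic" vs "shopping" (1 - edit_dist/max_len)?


Word 1: "toxic" (length 5)
Word 2: "shopping" (length 8)
One optimal edit sequence:
  1. insert 's'  (+1)
  2. substitute 't' -> 'h'  (+1)
  3. keep 'o'
  4. insert 'p'  (+1)
  5. substitute 'x' -> 'p'  (+1)
  6. keep 'i'
  7. insert 'n'  (+1)
  8. substitute 'c' -> 'g'  (+1)
Edit distance = 6
Max length = max(5, 8) = 8
Similarity = 1 - 6/8
= 0.2500


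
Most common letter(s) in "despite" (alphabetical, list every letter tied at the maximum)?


Word: "despite"
Letter counts:
  'd': 1
  'e': 2
  'i': 1
  'p': 1
  's': 1
  't': 1
Maximum count = 2
Most frequent = 'e' (2 times each)


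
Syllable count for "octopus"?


Word: "octopus"
Syllable breakdown: oc-to-pus
Counting: 3 parts
= 3 syllables


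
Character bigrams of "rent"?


Word: "rent" (length 4)
Number of bigrams = 4 - 2 + 1 = 3
  Position 0: "re"
  Position 1: "en"
  Position 2: "nt"
Bigrams = "re", "en", "nt"


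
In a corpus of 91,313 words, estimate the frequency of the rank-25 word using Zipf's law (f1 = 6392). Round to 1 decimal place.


Zipf's law: f(r) = f(1) / r
f(1) = 6392
f(25) = 6392 / 25
= 255.7 occurrences


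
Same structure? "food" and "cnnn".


Pattern of "food": [0, 1, 1, 2]
Pattern of "cnnn": [0, 1, 1, 1]
Patterns do not match
Same pattern = No


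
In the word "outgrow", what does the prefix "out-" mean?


Prefix: out-
Example: outgrow = out- + grow
Meaning = surpass


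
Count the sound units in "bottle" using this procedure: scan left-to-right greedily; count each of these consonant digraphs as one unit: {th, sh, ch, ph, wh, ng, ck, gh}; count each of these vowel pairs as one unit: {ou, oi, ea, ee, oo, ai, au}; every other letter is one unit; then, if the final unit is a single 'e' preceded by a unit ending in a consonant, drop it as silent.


Word: "bottle" (6 letters)
Left-to-right scan:
  1. 'b' (letter)
  2. 'o' (letter)
  3. 't' (letter)
  4. 't' (letter)
  5. 'l' (letter)
  6. 'e' (letter)
Units from scan: 6
Final unit is 'e' after a consonant -> drop as silent (-1)
Sound units = 5 units


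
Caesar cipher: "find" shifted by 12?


Word: "find"
Shift: 12
Each letter → (letter + shift) mod 26:
  'f' (5) + 12 = 17 → 'r'
  'i' (8) + 12 = 20 → 'u'
  'n' (13) + 12 = 25 → 'z'
  'd' (3) + 12 = 15 → 'p'
Result = "ruzp"


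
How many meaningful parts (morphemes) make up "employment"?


Word: "employment"
Morphemes: employ + -ment
Each morpheme carries meaning
= 2 morphemes


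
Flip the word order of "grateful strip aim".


Original: "grateful strip aim"
Words (1..n): grateful | strip | aim
Reversed (n..1): aim | strip | grateful
Result = "aim strip grateful"


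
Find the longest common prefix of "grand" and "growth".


Word 1: "grand"
Word 2: "growth"
Comparing from start:
  Pos 0: 'g' == 'g'
  Pos 1: 'r' == 'r'
  Pos 2: 'a' != 'o' (stop)
LCP = "gr" (length 2)


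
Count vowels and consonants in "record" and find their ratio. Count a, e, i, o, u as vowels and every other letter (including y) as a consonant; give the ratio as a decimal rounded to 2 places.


Word: "record"
Vowels (a,e,i,o,u): 2
Consonants: 4
Ratio = 2/4
= 0.50


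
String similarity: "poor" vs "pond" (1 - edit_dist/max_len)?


Word 1: "poor" (length 4)
Word 2: "pond" (length 4)
One optimal edit sequence:
  1. keep 'p'
  2. keep 'o'
  3. substitute 'o' -> 'n'  (+1)
  4. substitute 'r' -> 'd'  (+1)
Edit distance = 2
Max length = max(4, 4) = 4
Similarity = 1 - 2/4
= 0.5000


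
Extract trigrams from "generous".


Word: "generous" (length 8)
Number of trigrams = 8 - 3 + 1 = 6
  Position 0: "gen"
  Position 1: "ene"
  Position 2: "ner"
  Position 3: "ero"
  Position 4: "rou"
  Position 5: "ous"
Trigrams = "gen", "ene", "ner", "ero", "rou", "ous"


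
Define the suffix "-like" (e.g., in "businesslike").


Suffix: -like
Example: businesslike (business + -like)
Meaning = resembling


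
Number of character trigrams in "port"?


Word: "port" (length 4)
Number of 3-grams = length - 3 + 1 = 4 - 3 + 1
= 2


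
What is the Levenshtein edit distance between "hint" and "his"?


Word 1: "hint" (length 4)
Word 2: "his" (length 3)
One optimal edit sequence (insert/delete/substitute each cost 1):
  1. keep 'h'
  2. keep 'i'
  3. delete 'n'  (+1)
  4. substitute 't' -> 's'  (+1)
Total edit operations: 2
Edit distance = 2


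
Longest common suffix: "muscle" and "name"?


Word 1: "muscle"
Word 2: "name"
Comparing from end:
  Pos -1: 'e' == 'e'
  Pos -2: 'l' != 'm' (stop)
LCS = "e" (length 1)


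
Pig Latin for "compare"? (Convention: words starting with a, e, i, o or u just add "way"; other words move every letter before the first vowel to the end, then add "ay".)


Word: "compare"
Starts with consonant(s) → move to end, add 'ay'
Consonant cluster: "c"
Pig Latin = "omparecay"


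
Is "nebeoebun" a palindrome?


Word: "nebeoebun"
Reversed: "nubeoeben"
Forward == Backward? nebeoebun != nubeoeben
Palindrome = No


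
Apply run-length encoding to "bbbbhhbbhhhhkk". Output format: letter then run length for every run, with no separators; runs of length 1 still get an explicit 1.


String: "bbbbhhbbhhhhkk"
Scanning for consecutive runs:
  'b' x 4
  'h' x 2
  'b' x 2
  'h' x 4
  'k' x 2
RLE = "b4h2b2h4k2"


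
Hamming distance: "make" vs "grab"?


Comparing character by character (same length = 4):
  Pos 0: 'm' vs 'g' !=
  Pos 1: 'a' vs 'r' !=
  Pos 2: 'k' vs 'a' !=
  Pos 3: 'e' vs 'b' !=
Hamming distance = 4


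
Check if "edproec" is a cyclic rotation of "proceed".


Word: "proceed", Candidate: "edproec"
Method: check if candidate is substring of word+word
"proceedproceed" contains "edproec"? No
Is rotation = No


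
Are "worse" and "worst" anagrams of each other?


Word 1: "worse" → sorted: eorsw
Word 2: "worst" → sorted: orstw
Same letters? eorsw != orstw
Anagram = No


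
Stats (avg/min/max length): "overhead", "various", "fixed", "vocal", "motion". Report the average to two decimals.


Lengths: "overhead"=8, "various"=7, "fixed"=5, "vocal"=5, "motion"=6
Sum = 31, Count = 5
Average = 31/5 = 6.20
= avg=6.20, min=5, max=8


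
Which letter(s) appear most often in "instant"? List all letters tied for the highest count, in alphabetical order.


Word: "instant"
Letter counts:
  'a': 1
  'i': 1
  'n': 2
  's': 1
  't': 2
Maximum count = 2
Most frequent = 'n', 't' (2 times each)


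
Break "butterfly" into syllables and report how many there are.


Word: "butterfly"
Syllable breakdown: but · ter · fly
Counting: 3 parts
= 3 syllables


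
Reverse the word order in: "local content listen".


Original: "local content listen"
Words (1..n): local | content | listen
Reversed (n..1): listen | content | local
Result = "listen content local"


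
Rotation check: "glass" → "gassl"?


Word: "glass", Candidate: "gassl"
Method: check if candidate is substring of word+word
"glassglass" contains "gassl"? No
Is rotation = No


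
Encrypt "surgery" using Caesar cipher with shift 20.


Word: "surgery"
Shift: 20
Each letter → (letter + shift) mod 26:
  's' (18) + 20 = 12 → 'm'
  'u' (20) + 20 = 14 → 'o'
  'r' (17) + 20 = 11 → 'l'
  'g' (6) + 20 = 0 → 'a'
  'e' (4) + 20 = 24 → 'y'
  'r' (17) + 20 = 11 → 'l'
  'y' (24) + 20 = 18 → 's'
Result = "molayls"


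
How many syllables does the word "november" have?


Word: "november"
Syllable breakdown: no | vem | ber
Counting: 3 parts
= 3 syllables


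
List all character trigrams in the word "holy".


Word: "holy" (length 4)
Number of trigrams = 4 - 3 + 1 = 2
  Position 0: "hol"
  Position 1: "oly"
Trigrams = "hol", "oly"


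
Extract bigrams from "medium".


Word: "medium" (length 6)
Number of bigrams = 6 - 2 + 1 = 5
  Position 0: "me"
  Position 1: "ed"
  Position 2: "di"
  Position 3: "iu"
  Position 4: "um"
Bigrams = "me", "ed", "di", "iu", "um"


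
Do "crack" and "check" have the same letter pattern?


Pattern of "crack": [0, 1, 2, 0, 3]
Pattern of "check": [0, 1, 2, 0, 3]
Patterns match
Same pattern = Yes


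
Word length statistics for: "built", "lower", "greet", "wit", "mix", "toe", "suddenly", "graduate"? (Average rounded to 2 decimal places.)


Lengths: "built"=5, "lower"=5, "greet"=5, "wit"=3, "mix"=3, "toe"=3, "suddenly"=8, "graduate"=8
Sum = 40, Count = 8
Average = 40/8 = 5.00
= avg=5.00, min=3, max=8


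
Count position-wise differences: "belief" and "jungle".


Comparing character by character (same length = 6):
  Pos 0: 'b' vs 'j' !=
  Pos 1: 'e' vs 'u' !=
  Pos 2: 'l' vs 'n' !=
  Pos 3: 'i' vs 'g' !=
  Pos 4: 'e' vs 'l' !=
  Pos 5: 'f' vs 'e' !=
Hamming distance = 6


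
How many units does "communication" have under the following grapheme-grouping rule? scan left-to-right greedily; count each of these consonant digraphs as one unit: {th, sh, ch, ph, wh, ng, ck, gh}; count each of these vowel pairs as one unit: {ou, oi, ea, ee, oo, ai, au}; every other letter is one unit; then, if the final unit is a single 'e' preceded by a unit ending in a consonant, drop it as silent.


Word: "communication" (13 letters)
Left-to-right scan:
  [1] 'c' (letter)
  [2] 'o' (letter)
  [3] 'm' (letter)
  [4] 'm' (letter)
  [5] 'u' (letter)
  [6] 'n' (letter)
  [7] 'i' (letter)
  [8] 'c' (letter)
  [9] 'a' (letter)
  [10] 't' (letter)
  [11] 'i' (letter)
  [12] 'o' (letter)
  [13] 'n' (letter)
Units from scan: 13
Sound units = 13 units


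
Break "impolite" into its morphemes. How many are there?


Word: "impolite"
Morphemes: im- / polite
Each morpheme carries meaning
= 2 morphemes


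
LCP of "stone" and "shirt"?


Word 1: "stone"
Word 2: "shirt"
Comparing from start:
  Pos 0: 's' == 's'
  Pos 1: 't' != 'h' (stop)
LCP = "s" (length 1)


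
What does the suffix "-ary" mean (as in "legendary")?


Suffix: -ary
Example: legendary = legend + -ary
Meaning = relating to


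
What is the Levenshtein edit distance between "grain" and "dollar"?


Word 1: "grain" (length 5)
Word 2: "dollar" (length 6)
One optimal edit sequence (insert/delete/substitute each cost 1):
  1. insert 'd'  (+1)
  2. substitute 'g' -> 'o'  (+1)
  3. substitute 'r' -> 'l'  (+1)
  4. substitute 'a' -> 'l'  (+1)
  5. substitute 'i' -> 'a'  (+1)
  6. substitute 'n' -> 'r'  (+1)
Total edit operations: 6
Edit distance = 6


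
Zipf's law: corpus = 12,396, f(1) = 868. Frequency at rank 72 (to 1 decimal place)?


Zipf's law: f(r) = f(1) / r
f(1) = 868
f(72) = 868 / 72
= 12.1 occurrences


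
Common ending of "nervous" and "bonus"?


Word 1: "nervous"
Word 2: "bonus"
Comparing from end:
  Pos -1: 's' == 's'
  Pos -2: 'u' == 'u'
  Pos -3: 'o' != 'n' (stop)
LCS = "us" (length 2)


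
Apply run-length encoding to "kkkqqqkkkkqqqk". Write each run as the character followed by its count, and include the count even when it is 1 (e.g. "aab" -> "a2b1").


String: "kkkqqqkkkkqqqk"
Scanning for consecutive runs:
  'k' x 3
  'q' x 3
  'k' x 4
  'q' x 3
  'k' x 1
RLE = "k3q3k4q3k1"


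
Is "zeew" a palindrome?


Word: "zeew"
Reversed: "weez"
Forward == Backward? zeew != weez
Palindrome = No


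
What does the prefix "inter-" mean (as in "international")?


Prefix: inter-
Example: international = inter- + national
Meaning = between


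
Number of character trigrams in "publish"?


Word: "publish" (length 7)
Number of 3-grams = length - 3 + 1 = 7 - 3 + 1
= 5


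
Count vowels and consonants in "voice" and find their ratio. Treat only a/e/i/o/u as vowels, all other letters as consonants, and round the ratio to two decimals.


Word: "voice"
Vowels (a,e,i,o,u): 3
Consonants: 2
Ratio = 3/2
= 1.50


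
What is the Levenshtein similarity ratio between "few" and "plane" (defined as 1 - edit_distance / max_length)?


Word 1: "few" (length 3)
Word 2: "plane" (length 5)
One optimal edit sequence:
  1. insert 'p'  (+1)
  2. insert 'l'  (+1)
  3. substitute 'f' -> 'a'  (+1)
  4. substitute 'e' -> 'n'  (+1)
  5. substitute 'w' -> 'e'  (+1)
Edit distance = 5
Max length = max(3, 5) = 5
Similarity = 1 - 5/5
= 0.0000


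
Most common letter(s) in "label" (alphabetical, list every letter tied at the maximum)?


Word: "label"
Letter counts:
  'a': 1
  'b': 1
  'e': 1
  'l': 2
Maximum count = 2
Most frequent = 'l' (2 times each)


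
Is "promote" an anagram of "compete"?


Word 1: "compete" → sorted: ceemopt
Word 2: "promote" → sorted: emooprt
Same letters? ceemopt != emooprt
Anagram = No


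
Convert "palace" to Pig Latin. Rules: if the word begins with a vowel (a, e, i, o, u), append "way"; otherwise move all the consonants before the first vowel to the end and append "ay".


Word: "palace"
Starts with consonant(s) → move to end, add 'ay'
Consonant cluster: "p"
Pig Latin = "alacepay"


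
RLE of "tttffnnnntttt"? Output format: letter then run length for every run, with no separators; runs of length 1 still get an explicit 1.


String: "tttffnnnntttt"
Scanning for consecutive runs:
  't' x 3
  'f' x 2
  'n' x 4
  't' x 4
RLE = "t3f2n4t4"


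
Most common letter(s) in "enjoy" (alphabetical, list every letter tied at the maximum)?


Word: "enjoy"
Letter counts:
  'e': 1
  'j': 1
  'n': 1
  'o': 1
  'y': 1
Maximum count = 1
Most frequent = 'e', 'j', 'n', 'o', 'y' (1 time each)


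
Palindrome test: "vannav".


Word: "vannav"
Reversed: "vannav"
Forward == Backward? vannav == vannav
Palindrome = Yes


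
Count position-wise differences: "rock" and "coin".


Comparing character by character (same length = 4):
  Pos 0: 'r' vs 'c' !=
  Pos 1: 'o' vs 'o' =
  Pos 2: 'c' vs 'i' !=
  Pos 3: 'k' vs 'n' !=
Hamming distance = 3


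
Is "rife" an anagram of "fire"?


Word 1: "fire" → sorted: efir
Word 2: "rife" → sorted: efir
Same letters? efir == efir
Anagram = Yes


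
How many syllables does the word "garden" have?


Word: "garden"
Syllable breakdown: gar | den
Counting: 2 parts
= 2 syllables


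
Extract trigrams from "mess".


Word: "mess" (length 4)
Number of trigrams = 4 - 3 + 1 = 2
  Position 0: "mes"
  Position 1: "ess"
Trigrams = "mes", "ess"


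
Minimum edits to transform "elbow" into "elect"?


Word 1: "elbow" (length 5)
Word 2: "elect" (length 5)
One optimal edit sequence (insert/delete/substitute each cost 1):
  1. keep 'e'
  2. keep 'l'
  3. substitute 'b' -> 'e'  (+1)
  4. substitute 'o' -> 'c'  (+1)
  5. substitute 'w' -> 't'  (+1)
Total edit operations: 3
Edit distance = 3


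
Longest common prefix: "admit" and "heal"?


Word 1: "admit"
Word 2: "heal"
Comparing from start:
  Pos 0: 'a' != 'h' (stop)
LCP = "" (length 0)


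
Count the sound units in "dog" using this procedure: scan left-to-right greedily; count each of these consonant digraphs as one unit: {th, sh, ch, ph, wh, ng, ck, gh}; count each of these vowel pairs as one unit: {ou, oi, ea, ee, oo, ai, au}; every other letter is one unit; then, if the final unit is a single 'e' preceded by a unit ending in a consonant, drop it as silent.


Word: "dog" (3 letters)
Left-to-right scan:
  (1) 'd' (letter)
  (2) 'o' (letter)
  (3) 'g' (letter)
Units from scan: 3
Sound units = 3 units


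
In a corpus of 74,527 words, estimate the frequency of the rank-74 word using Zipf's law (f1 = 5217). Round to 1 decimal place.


Zipf's law: f(r) = f(1) / r
f(1) = 5217
f(74) = 5217 / 74
= 70.5 occurrences


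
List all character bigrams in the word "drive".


Word: "drive" (length 5)
Number of bigrams = 5 - 2 + 1 = 4
  Position 0: "dr"
  Position 1: "ri"
  Position 2: "iv"
  Position 3: "ve"
Bigrams = "dr", "ri", "iv", "ve"


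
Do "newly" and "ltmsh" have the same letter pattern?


Pattern of "newly": [0, 1, 2, 3, 4]
Pattern of "ltmsh": [0, 1, 2, 3, 4]
Patterns match
Same pattern = Yes


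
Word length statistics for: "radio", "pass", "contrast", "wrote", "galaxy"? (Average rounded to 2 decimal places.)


Lengths: "radio"=5, "pass"=4, "contrast"=8, "wrote"=5, "galaxy"=6
Sum = 28, Count = 5
Average = 28/5 = 5.60
= avg=5.60, min=4, max=8


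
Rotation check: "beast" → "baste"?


Word: "beast", Candidate: "baste"
Method: check if candidate is substring of word+word
"beastbeast" contains "baste"? No
Is rotation = No


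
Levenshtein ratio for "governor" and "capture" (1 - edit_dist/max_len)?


Word 1: "governor" (length 8)
Word 2: "capture" (length 7)
One optimal edit sequence:
  1. delete 'g'  (+1)
  2. substitute 'o' -> 'c'  (+1)
  3. substitute 'v' -> 'a'  (+1)
  4. substitute 'e' -> 'p'  (+1)
  5. substitute 'r' -> 't'  (+1)
  6. substitute 'n' -> 'u'  (+1)
  7. substitute 'o' -> 'r'  (+1)
  8. substitute 'r' -> 'e'  (+1)
Edit distance = 8
Max length = max(8, 7) = 8
Similarity = 1 - 8/8
= 0.0000


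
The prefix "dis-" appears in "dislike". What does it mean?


Prefix: dis-
Example: dislike = dis- + like
Meaning = not / opposite


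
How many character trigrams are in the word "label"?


Word: "label" (length 5)
Number of 3-grams = length - 3 + 1 = 5 - 3 + 1
= 3


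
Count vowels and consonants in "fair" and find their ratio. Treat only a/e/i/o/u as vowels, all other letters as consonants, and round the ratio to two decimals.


Word: "fair"
Vowels (a,e,i,o,u): 2
Consonants: 2
Ratio = 2/2
= 1.00


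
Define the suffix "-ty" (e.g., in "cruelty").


Suffix: -ty
Example: cruelty = cruel + -ty
Meaning = quality of


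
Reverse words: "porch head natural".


Original: "porch head natural"
Words (1..n): porch | head | natural
Reversed (n..1): natural | head | porch
Result = "natural head porch"


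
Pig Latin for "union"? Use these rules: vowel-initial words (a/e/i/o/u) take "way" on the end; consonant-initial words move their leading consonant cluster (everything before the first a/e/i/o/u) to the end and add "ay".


Word: "union"
Starts with vowel → add 'way'
Pig Latin = "unionway"


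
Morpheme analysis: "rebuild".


Word: "rebuild"
Morphemes: re- + build
Each morpheme carries meaning
= 2 morphemes


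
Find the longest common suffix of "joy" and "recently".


Word 1: "joy"
Word 2: "recently"
Comparing from end:
  Pos -1: 'y' == 'y'
  Pos -2: 'o' != 'l' (stop)
LCS = "y" (length 1)


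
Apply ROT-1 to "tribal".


Word: "tribal"
Shift: 1
Each letter → (letter + shift) mod 26:
  't' (19) + 1 = 20 → 'u'
  'r' (17) + 1 = 18 → 's'
  'i' (8) + 1 = 9 → 'j'
  'b' (1) + 1 = 2 → 'c'
  'a' (0) + 1 = 1 → 'b'
  'l' (11) + 1 = 12 → 'm'
Result = "usjcbm"


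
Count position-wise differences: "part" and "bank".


Comparing character by character (same length = 4):
  Pos 0: 'p' vs 'b' !=
  Pos 1: 'a' vs 'a' =
  Pos 2: 'r' vs 'n' !=
  Pos 3: 't' vs 'k' !=
Hamming distance = 3


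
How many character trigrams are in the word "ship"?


Word: "ship" (length 4)
Number of 3-grams = length - 3 + 1 = 4 - 3 + 1
= 2


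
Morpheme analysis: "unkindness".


Word: "unkindness"
Morphemes: un- / kind / -ness
Each morpheme carries meaning
= 3 morphemes


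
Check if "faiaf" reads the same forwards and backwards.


Word: "faiaf"
Reversed: "faiaf"
Forward == Backward? faiaf == faiaf
Palindrome = Yes


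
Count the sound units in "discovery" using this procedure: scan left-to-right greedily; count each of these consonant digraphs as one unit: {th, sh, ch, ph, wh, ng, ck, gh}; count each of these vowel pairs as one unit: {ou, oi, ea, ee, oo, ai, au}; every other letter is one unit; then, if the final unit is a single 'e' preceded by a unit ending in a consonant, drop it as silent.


Word: "discovery" (9 letters)
Left-to-right scan:
  1. 'd' (letter)
  2. 'i' (letter)
  3. 's' (letter)
  4. 'c' (letter)
  5. 'o' (letter)
  6. 'v' (letter)
  7. 'e' (letter)
  8. 'r' (letter)
  9. 'y' (letter)
Units from scan: 9
Sound units = 9 units


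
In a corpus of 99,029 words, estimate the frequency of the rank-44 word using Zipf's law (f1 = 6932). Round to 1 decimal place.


Zipf's law: f(r) = f(1) / r
f(1) = 6932
f(44) = 6932 / 44
= 157.5 occurrences


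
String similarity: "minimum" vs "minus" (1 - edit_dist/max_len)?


Word 1: "minimum" (length 7)
Word 2: "minus" (length 5)
One optimal edit sequence:
  1. keep 'm'
  2. keep 'i'
  3. keep 'n'
  4. delete 'i'  (+1)
  5. delete 'm'  (+1)
  6. keep 'u'
  7. substitute 'm' -> 's'  (+1)
Edit distance = 3
Max length = max(7, 5) = 7
Similarity = 1 - 3/7
= 0.5714
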